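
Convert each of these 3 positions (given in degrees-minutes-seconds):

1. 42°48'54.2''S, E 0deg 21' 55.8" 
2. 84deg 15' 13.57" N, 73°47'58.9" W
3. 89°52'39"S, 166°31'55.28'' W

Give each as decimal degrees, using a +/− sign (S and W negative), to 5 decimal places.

1. -42.81506, 0.36550
2. 84.25377, -73.79969
3. -89.87750, -166.53202

Point 1:
  φ: 42 + 48/60 + 54.2/3600 = 42.815056
  S → negative
  Longitude: 21′ + 55.8″ = 21.93000′; 0 + 21.93000/60 = 0.365500
  E → positive
Point 2:
  Lat: 15′ + 13.57″ = 15.22617′; 84 + 15.22617/60 = 84.253769
  N ⇒ keep positive
  Longitude: 73° + 47/60 + 58.9/3600 = 73 + 0.783333 + 0.016361 = 73.799694
  hemisphere W, so the sign is −
Point 3:
  Lat: 52′ + 39″ = 52.65000′; 89 + 52.65000/60 = 89.877500
  S ⇒ negate
  λ: 31′ + 55.28″ = 31.92133′; 166 + 31.92133/60 = 166.532022
  W → negative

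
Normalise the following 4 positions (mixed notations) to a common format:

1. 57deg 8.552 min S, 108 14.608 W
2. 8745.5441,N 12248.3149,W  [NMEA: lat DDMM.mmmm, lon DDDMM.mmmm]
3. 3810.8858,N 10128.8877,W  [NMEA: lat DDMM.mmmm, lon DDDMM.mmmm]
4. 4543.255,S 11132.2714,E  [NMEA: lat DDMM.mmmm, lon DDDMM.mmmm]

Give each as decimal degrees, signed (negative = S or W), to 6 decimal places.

1. -57.142533, -108.243467
2. 87.759068, -122.805248
3. 38.181430, -101.481462
4. -45.720917, 111.537857

Point 1:
  Latitude: 8.552′ = 0.142533°; total 57.1425333
  S ⇒ negate
  Longitude: 108 + 14.608/60 = 108.2434667
  W → negative
Point 2:
  φ: split at 2 digits → 87° and 45.5441′; 87 + 45.5441/60 = 87.7590683
  N ⇒ keep positive
  Lon: degrees = first 3 digits = 122, minutes = 48.3149; 122 + 48.3149/60 = 122.8052483
  hemisphere W, so the sign is −
Point 3:
  Lat: split at 2 digits → 38° and 10.8858′; 38 + 10.8858/60 = 38.1814300
  N ⇒ keep positive
  Lon: degrees = first 3 digits = 101, minutes = 28.8877; 101 + 28.8877/60 = 101.4814617
  W ⇒ negate
Point 4:
  Latitude: split at 2 digits → 45° and 43.255′; 45 + 43.255/60 = 45.7209167
  S ⇒ negate
  Longitude: degrees = first 3 digits = 111, minutes = 32.2714; 111 + 32.2714/60 = 111.5378567
  E ⇒ keep positive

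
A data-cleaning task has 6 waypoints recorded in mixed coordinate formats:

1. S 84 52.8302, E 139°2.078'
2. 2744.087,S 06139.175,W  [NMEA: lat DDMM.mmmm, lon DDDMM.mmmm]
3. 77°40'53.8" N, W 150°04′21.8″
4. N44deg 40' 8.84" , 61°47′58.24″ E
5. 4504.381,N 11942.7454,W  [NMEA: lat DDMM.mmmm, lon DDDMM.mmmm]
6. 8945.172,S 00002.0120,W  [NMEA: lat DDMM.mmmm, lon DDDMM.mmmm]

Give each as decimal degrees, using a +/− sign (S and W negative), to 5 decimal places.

1. -84.88050, 139.03463
2. -27.73478, -61.65292
3. 77.68161, -150.07272
4. 44.66912, 61.79951
5. 45.07302, -119.71242
6. -89.75287, -0.03353

Point 1:
  φ: 84 + 52.8302/60 = 84.880503
  S → negative
  Longitude: 139 + 2.078/60 = 139.034633
  E ⇒ keep positive
Point 2:
  Lat: split at 2 digits → 27° and 44.087′; 27 + 44.087/60 = 27.734783
  S ⇒ negate
  λ: degrees = first 3 digits = 61, minutes = 39.175; 61 + 39.175/60 = 61.652917
  hemisphere W, so the sign is −
Point 3:
  Lat: 40′ + 53.8″ = 40.89667′; 77 + 40.89667/60 = 77.681611
  N ⇒ keep positive
  Longitude: 4′ + 21.8″ = 4.36333′; 150 + 4.36333/60 = 150.072722
  hemisphere W, so the sign is −
Point 4:
  Latitude: 44° + 40/60 + 8.84/3600 = 44 + 0.666667 + 0.002456 = 44.669122
  N → positive
  Lon: 61° + 47/60 + 58.24/3600 = 61 + 0.783333 + 0.016178 = 61.799511
  E → positive
Point 5:
  φ: split at 2 digits → 45° and 4.381′; 45 + 4.381/60 = 45.073017
  N → positive
  Longitude: split at 3 digits → 119° and 42.7454′; 119 + 42.7454/60 = 119.712423
  W ⇒ negate
Point 6:
  φ: split at 2 digits → 89° and 45.172′; 89 + 45.172/60 = 89.752867
  S ⇒ negate
  Lon: degrees = first 3 digits = 0, minutes = 2.012; 0 + 2.012/60 = 0.033533
  hemisphere W, so the sign is −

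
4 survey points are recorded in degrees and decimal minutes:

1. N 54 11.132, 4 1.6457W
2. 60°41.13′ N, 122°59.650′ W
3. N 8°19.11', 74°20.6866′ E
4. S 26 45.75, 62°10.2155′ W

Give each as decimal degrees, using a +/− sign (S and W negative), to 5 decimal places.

1. 54.18553, -4.02743
2. 60.68550, -122.99417
3. 8.31850, 74.34478
4. -26.76250, -62.17026

Point 1:
  Lat: 54 + 11.132/60 = 54.185533
  N → positive
  Longitude: 1.6457′ = 0.027428°; total 4.027428
  W → negative
Point 2:
  Lat: 41.13′ = 0.685500°; total 60.685500
  N → positive
  Longitude: 59.65′ = 0.994167°; total 122.994167
  W ⇒ negate
Point 3:
  φ: 8 + 19.11/60 = 8.318500
  N → positive
  λ: 20.6866′ = 0.344777°; total 74.344777
  E ⇒ keep positive
Point 4:
  Lat: 45.75′ = 0.762500°; total 26.762500
  hemisphere S, so the sign is −
  λ: 62 + 10.2155/60 = 62.170258
  hemisphere W, so the sign is −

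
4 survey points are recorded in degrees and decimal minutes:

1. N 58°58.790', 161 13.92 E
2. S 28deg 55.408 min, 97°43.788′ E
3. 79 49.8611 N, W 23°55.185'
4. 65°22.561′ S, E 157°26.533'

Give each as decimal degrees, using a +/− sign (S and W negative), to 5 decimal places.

Point 1:
  φ: 58.79′ = 0.979833°; total 58.979833
  N → positive
  Longitude: 13.92′ = 0.232000°; total 161.232000
  E ⇒ keep positive
Point 2:
  φ: 28 + 55.408/60 = 28.923467
  hemisphere S, so the sign is −
  Lon: 43.788′ = 0.729800°; total 97.729800
  E ⇒ keep positive
Point 3:
  Lat: 49.8611′ = 0.831018°; total 79.831018
  N ⇒ keep positive
  λ: 55.185′ = 0.919750°; total 23.919750
  W ⇒ negate
Point 4:
  Lat: 22.561′ = 0.376017°; total 65.376017
  S → negative
  λ: 157 + 26.533/60 = 157.442217
  E ⇒ keep positive

1. 58.97983, 161.23200
2. -28.92347, 97.72980
3. 79.83102, -23.91975
4. -65.37602, 157.44222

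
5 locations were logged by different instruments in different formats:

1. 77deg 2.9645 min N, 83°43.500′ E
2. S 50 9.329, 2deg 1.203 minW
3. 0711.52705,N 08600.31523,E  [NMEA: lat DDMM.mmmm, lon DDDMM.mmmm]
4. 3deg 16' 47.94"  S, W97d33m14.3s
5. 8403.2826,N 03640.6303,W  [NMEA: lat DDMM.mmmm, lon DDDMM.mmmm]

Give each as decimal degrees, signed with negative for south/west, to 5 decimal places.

1. 77.04941, 83.72500
2. -50.15548, -2.02005
3. 7.19212, 86.00525
4. -3.27998, -97.55397
5. 84.05471, -36.67717

Point 1:
  φ: 2.9645′ = 0.049408°; total 77.049408
  N → positive
  Lon: 43.5′ = 0.725000°; total 83.725000
  E ⇒ keep positive
Point 2:
  Lat: 50 + 9.329/60 = 50.155483
  S → negative
  Lon: 2 + 1.203/60 = 2.020050
  W → negative
Point 3:
  Latitude: split at 2 digits → 07° and 11.52705′; 7 + 11.52705/60 = 7.192118
  N → positive
  Longitude: split at 3 digits → 086° and 0.31523′; 86 + 0.31523/60 = 86.005254
  E ⇒ keep positive
Point 4:
  Latitude: 3° + 16/60 + 47.94/3600 = 3 + 0.266667 + 0.013317 = 3.279983
  hemisphere S, so the sign is −
  Lon: 97 + 33/60 + 14.3/3600 = 97.553972
  W → negative
Point 5:
  φ: split at 2 digits → 84° and 3.2826′; 84 + 3.2826/60 = 84.054710
  N ⇒ keep positive
  λ: degrees = first 3 digits = 36, minutes = 40.6303; 36 + 40.6303/60 = 36.677172
  W → negative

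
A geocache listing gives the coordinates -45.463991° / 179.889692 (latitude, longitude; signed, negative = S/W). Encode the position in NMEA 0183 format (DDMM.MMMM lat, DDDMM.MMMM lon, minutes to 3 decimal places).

4527.839,S / 17953.382,E

Latitude is negative → S; |value| = 45.463991
Latitude: 45° + 0.463991 × 60 = 45° 27.83946′
Longitude: 179° + 0.889692 × 60 = 179° 53.38152′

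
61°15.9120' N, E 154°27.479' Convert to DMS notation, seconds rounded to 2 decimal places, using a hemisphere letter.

Latitude: fractional minutes 0.91200 × 60 = 54.7200″
Lon: fractional minutes 0.47900 × 60 = 28.7400″

61°15′54.72″ N, 154°27′28.74″ E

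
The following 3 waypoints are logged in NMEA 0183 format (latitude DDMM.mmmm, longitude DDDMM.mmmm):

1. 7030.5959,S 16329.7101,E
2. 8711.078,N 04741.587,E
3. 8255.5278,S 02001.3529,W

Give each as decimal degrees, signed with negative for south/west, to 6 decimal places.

Point 1:
  Latitude: degrees = first 2 digits = 70, minutes = 30.5959; 70 + 30.5959/60 = 70.5099317
  hemisphere S, so the sign is −
  Longitude: split at 3 digits → 163° and 29.7101′; 163 + 29.7101/60 = 163.4951683
  E ⇒ keep positive
Point 2:
  Latitude: split at 2 digits → 87° and 11.078′; 87 + 11.078/60 = 87.1846333
  N → positive
  Longitude: split at 3 digits → 047° and 41.587′; 47 + 41.587/60 = 47.6931167
  E → positive
Point 3:
  φ: split at 2 digits → 82° and 55.5278′; 82 + 55.5278/60 = 82.9254633
  hemisphere S, so the sign is −
  Longitude: degrees = first 3 digits = 20, minutes = 1.3529; 20 + 1.3529/60 = 20.0225483
  W ⇒ negate

1. -70.509932, 163.495168
2. 87.184633, 47.693117
3. -82.925463, -20.022548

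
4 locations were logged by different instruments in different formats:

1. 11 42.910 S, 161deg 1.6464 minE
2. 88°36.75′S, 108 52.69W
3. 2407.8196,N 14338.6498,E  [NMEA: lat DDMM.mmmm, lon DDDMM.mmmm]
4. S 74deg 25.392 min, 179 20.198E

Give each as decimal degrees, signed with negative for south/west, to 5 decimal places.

1. -11.71517, 161.02744
2. -88.61250, -108.87817
3. 24.13033, 143.64416
4. -74.42320, 179.33663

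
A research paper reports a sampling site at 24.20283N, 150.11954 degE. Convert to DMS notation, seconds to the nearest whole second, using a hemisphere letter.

24°12′10″ N, 150°07′10″ E

Lat: 0.202830° → 12.16980′; 0.16980 × 60 = 10.19″
Longitude: whole degrees 150; 7.17240′ → 7′ and 10.34″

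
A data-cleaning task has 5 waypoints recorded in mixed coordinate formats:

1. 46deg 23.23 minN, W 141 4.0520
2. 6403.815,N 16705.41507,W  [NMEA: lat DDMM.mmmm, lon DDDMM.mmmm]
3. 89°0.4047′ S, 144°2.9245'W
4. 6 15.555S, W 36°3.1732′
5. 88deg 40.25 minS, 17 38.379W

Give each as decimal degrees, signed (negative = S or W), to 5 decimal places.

Point 1:
  φ: 23.23′ = 0.387167°; total 46.387167
  N ⇒ keep positive
  Lon: 4.052′ = 0.067533°; total 141.067533
  hemisphere W, so the sign is −
Point 2:
  Latitude: degrees = first 2 digits = 64, minutes = 3.815; 64 + 3.815/60 = 64.063583
  N → positive
  Longitude: split at 3 digits → 167° and 5.41507′; 167 + 5.41507/60 = 167.090251
  W → negative
Point 3:
  Lat: 0.4047′ = 0.006745°; total 89.006745
  S → negative
  Lon: 2.9245′ = 0.048742°; total 144.048742
  W ⇒ negate
Point 4:
  φ: 6 + 15.555/60 = 6.259250
  S ⇒ negate
  Longitude: 36 + 3.1732/60 = 36.052887
  W ⇒ negate
Point 5:
  Lat: 88 + 40.25/60 = 88.670833
  hemisphere S, so the sign is −
  Longitude: 38.379′ = 0.639650°; total 17.639650
  W → negative

1. 46.38717, -141.06753
2. 64.06358, -167.09025
3. -89.00675, -144.04874
4. -6.25925, -36.05289
5. -88.67083, -17.63965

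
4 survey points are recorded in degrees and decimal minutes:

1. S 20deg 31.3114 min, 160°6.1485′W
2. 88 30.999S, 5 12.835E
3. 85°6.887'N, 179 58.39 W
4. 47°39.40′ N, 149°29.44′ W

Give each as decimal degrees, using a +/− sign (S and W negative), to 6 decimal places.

Point 1:
  Latitude: 20 + 31.3114/60 = 20.5218567
  S → negative
  λ: 6.1485′ = 0.102475°; total 160.1024750
  W ⇒ negate
Point 2:
  Lat: 88 + 30.999/60 = 88.5166500
  S ⇒ negate
  Longitude: 5 + 12.835/60 = 5.2139167
  E → positive
Point 3:
  Lat: 6.887′ = 0.114783°; total 85.1147833
  N → positive
  λ: 179 + 58.39/60 = 179.9731667
  hemisphere W, so the sign is −
Point 4:
  φ: 47 + 39.4/60 = 47.6566667
  N ⇒ keep positive
  Lon: 149 + 29.44/60 = 149.4906667
  W ⇒ negate

1. -20.521857, -160.102475
2. -88.516650, 5.213917
3. 85.114783, -179.973167
4. 47.656667, -149.490667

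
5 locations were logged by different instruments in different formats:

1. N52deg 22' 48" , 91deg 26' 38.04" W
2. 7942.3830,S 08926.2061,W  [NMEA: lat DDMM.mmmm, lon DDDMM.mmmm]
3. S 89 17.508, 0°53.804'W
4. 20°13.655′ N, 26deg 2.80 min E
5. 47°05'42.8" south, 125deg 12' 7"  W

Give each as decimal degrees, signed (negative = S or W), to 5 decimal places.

Point 1:
  Lat: 52° + 22/60 + 48/3600 = 52 + 0.366667 + 0.013333 = 52.380000
  N ⇒ keep positive
  Lon: 26′ + 38.04″ = 26.63400′; 91 + 26.63400/60 = 91.443900
  W ⇒ negate
Point 2:
  Lat: split at 2 digits → 79° and 42.383′; 79 + 42.383/60 = 79.706383
  hemisphere S, so the sign is −
  λ: split at 3 digits → 089° and 26.2061′; 89 + 26.2061/60 = 89.436768
  W → negative
Point 3:
  φ: 17.508′ = 0.291800°; total 89.291800
  S ⇒ negate
  Longitude: 53.804′ = 0.896733°; total 0.896733
  hemisphere W, so the sign is −
Point 4:
  φ: 20 + 13.655/60 = 20.227583
  N ⇒ keep positive
  Longitude: 2.8′ = 0.046667°; total 26.046667
  E → positive
Point 5:
  Latitude: 5′ + 42.8″ = 5.71333′; 47 + 5.71333/60 = 47.095222
  S → negative
  λ: 125 + 12/60 + 7/3600 = 125.201944
  hemisphere W, so the sign is −

1. 52.38000, -91.44390
2. -79.70638, -89.43677
3. -89.29180, -0.89673
4. 20.22758, 26.04667
5. -47.09522, -125.20194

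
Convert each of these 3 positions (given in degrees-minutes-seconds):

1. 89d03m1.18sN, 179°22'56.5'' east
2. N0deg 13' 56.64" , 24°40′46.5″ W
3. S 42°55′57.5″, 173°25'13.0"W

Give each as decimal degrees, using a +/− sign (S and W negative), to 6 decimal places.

Point 1:
  Latitude: 89 + 3/60 + 1.18/3600 = 89.0503278
  N ⇒ keep positive
  λ: 179° + 22/60 + 56.5/3600 = 179 + 0.366667 + 0.015694 = 179.3823611
  E → positive
Point 2:
  φ: 0 + 13/60 + 56.64/3600 = 0.2324000
  N ⇒ keep positive
  λ: 24 + 40/60 + 46.5/3600 = 24.6795833
  W → negative
Point 3:
  Lat: 42 + 55/60 + 57.5/3600 = 42.9326389
  S → negative
  λ: 173° + 25/60 + 13/3600 = 173 + 0.416667 + 0.003611 = 173.4202778
  hemisphere W, so the sign is −

1. 89.050328, 179.382361
2. 0.232400, -24.679583
3. -42.932639, -173.420278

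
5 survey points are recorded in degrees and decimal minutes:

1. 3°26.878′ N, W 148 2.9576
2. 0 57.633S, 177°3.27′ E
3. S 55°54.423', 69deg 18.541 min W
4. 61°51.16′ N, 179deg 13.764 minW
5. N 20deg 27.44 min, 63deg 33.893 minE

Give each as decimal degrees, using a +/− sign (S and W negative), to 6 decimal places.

1. 3.447967, -148.049293
2. -0.960550, 177.054500
3. -55.907050, -69.309017
4. 61.852667, -179.229400
5. 20.457333, 63.564883

Point 1:
  Latitude: 26.878′ = 0.447967°; total 3.4479667
  N → positive
  Longitude: 148 + 2.9576/60 = 148.0492933
  W ⇒ negate
Point 2:
  φ: 0 + 57.633/60 = 0.9605500
  S ⇒ negate
  λ: 177 + 3.27/60 = 177.0545000
  E → positive
Point 3:
  Latitude: 54.423′ = 0.907050°; total 55.9070500
  S → negative
  λ: 69 + 18.541/60 = 69.3090167
  W → negative
Point 4:
  Lat: 61 + 51.16/60 = 61.8526667
  N → positive
  λ: 13.764′ = 0.229400°; total 179.2294000
  hemisphere W, so the sign is −
Point 5:
  Latitude: 20 + 27.44/60 = 20.4573333
  N ⇒ keep positive
  Lon: 63 + 33.893/60 = 63.5648833
  E → positive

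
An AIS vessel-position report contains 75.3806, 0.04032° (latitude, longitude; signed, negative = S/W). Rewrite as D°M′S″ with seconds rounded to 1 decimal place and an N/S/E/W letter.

φ: 0.380600° → 22.83600′; 0.83600 × 60 = 50.160″
Lon: 0.040320° → 2.41920′; 0.41920 × 60 = 25.152″

75°22′50.2″ N, 0°02′25.2″ E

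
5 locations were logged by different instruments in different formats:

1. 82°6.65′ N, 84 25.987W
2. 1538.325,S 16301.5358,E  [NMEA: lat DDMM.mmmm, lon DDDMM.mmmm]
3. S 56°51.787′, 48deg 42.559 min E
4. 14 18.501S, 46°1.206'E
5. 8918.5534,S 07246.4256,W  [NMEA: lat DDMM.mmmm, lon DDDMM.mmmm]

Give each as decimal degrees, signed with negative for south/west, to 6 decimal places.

1. 82.110833, -84.433117
2. -15.638750, 163.025597
3. -56.863117, 48.709317
4. -14.308350, 46.020100
5. -89.309223, -72.773760

Point 1:
  Lat: 82 + 6.65/60 = 82.1108333
  N ⇒ keep positive
  Longitude: 84 + 25.987/60 = 84.4331167
  hemisphere W, so the sign is −
Point 2:
  φ: degrees = first 2 digits = 15, minutes = 38.325; 15 + 38.325/60 = 15.6387500
  S ⇒ negate
  Longitude: split at 3 digits → 163° and 1.5358′; 163 + 1.5358/60 = 163.0255967
  E → positive
Point 3:
  Latitude: 56 + 51.787/60 = 56.8631167
  S ⇒ negate
  λ: 42.559′ = 0.709317°; total 48.7093167
  E ⇒ keep positive
Point 4:
  Lat: 18.501′ = 0.308350°; total 14.3083500
  S ⇒ negate
  λ: 1.206′ = 0.020100°; total 46.0201000
  E ⇒ keep positive
Point 5:
  Latitude: degrees = first 2 digits = 89, minutes = 18.5534; 89 + 18.5534/60 = 89.3092233
  S → negative
  Lon: degrees = first 3 digits = 72, minutes = 46.4256; 72 + 46.4256/60 = 72.7737600
  W ⇒ negate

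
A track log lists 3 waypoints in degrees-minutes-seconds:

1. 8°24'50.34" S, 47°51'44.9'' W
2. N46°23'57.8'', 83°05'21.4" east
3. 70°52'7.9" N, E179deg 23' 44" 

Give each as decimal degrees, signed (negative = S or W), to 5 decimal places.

Point 1:
  Lat: 8° + 24/60 + 50.34/3600 = 8 + 0.400000 + 0.013983 = 8.413983
  hemisphere S, so the sign is −
  Longitude: 47° + 51/60 + 44.9/3600 = 47 + 0.850000 + 0.012472 = 47.862472
  W ⇒ negate
Point 2:
  Latitude: 23′ + 57.8″ = 23.96333′; 46 + 23.96333/60 = 46.399389
  N ⇒ keep positive
  λ: 5′ + 21.4″ = 5.35667′; 83 + 5.35667/60 = 83.089278
  E → positive
Point 3:
  Lat: 70° + 52/60 + 7.9/3600 = 70 + 0.866667 + 0.002194 = 70.868861
  N → positive
  Lon: 179° + 23/60 + 44/3600 = 179 + 0.383333 + 0.012222 = 179.395556
  E ⇒ keep positive

1. -8.41398, -47.86247
2. 46.39939, 83.08928
3. 70.86886, 179.39556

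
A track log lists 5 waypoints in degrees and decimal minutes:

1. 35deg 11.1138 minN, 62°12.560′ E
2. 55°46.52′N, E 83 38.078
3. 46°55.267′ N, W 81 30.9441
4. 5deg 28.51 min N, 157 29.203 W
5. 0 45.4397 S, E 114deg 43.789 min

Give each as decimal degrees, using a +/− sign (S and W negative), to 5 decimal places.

1. 35.18523, 62.20933
2. 55.77533, 83.63463
3. 46.92112, -81.51574
4. 5.47517, -157.48672
5. -0.75733, 114.72982

Point 1:
  Latitude: 35 + 11.1138/60 = 35.185230
  N → positive
  Longitude: 62 + 12.56/60 = 62.209333
  E → positive
Point 2:
  Lat: 46.52′ = 0.775333°; total 55.775333
  N ⇒ keep positive
  Longitude: 83 + 38.078/60 = 83.634633
  E → positive
Point 3:
  Latitude: 55.267′ = 0.921117°; total 46.921117
  N → positive
  Longitude: 81 + 30.9441/60 = 81.515735
  hemisphere W, so the sign is −
Point 4:
  Lat: 28.51′ = 0.475167°; total 5.475167
  N → positive
  Longitude: 157 + 29.203/60 = 157.486717
  W → negative
Point 5:
  Latitude: 45.4397′ = 0.757328°; total 0.757328
  hemisphere S, so the sign is −
  λ: 43.789′ = 0.729817°; total 114.729817
  E ⇒ keep positive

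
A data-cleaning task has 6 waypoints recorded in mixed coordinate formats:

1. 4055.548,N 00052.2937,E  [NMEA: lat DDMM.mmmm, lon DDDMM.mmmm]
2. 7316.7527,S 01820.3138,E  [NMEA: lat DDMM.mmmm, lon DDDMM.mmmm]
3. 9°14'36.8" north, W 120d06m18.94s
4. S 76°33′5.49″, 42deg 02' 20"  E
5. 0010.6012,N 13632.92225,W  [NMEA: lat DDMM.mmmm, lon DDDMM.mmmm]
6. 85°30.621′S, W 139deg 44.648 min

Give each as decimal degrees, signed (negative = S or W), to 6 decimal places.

1. 40.925800, 0.871562
2. -73.279212, 18.338563
3. 9.243556, -120.105261
4. -76.551525, 42.038889
5. 0.176687, -136.548704
6. -85.510350, -139.744133

Point 1:
  Lat: degrees = first 2 digits = 40, minutes = 55.548; 40 + 55.548/60 = 40.9258000
  N → positive
  Longitude: degrees = first 3 digits = 0, minutes = 52.2937; 0 + 52.2937/60 = 0.8715617
  E → positive
Point 2:
  φ: degrees = first 2 digits = 73, minutes = 16.7527; 73 + 16.7527/60 = 73.2792117
  S → negative
  Lon: split at 3 digits → 018° and 20.3138′; 18 + 20.3138/60 = 18.3385633
  E → positive
Point 3:
  Latitude: 14′ + 36.8″ = 14.61333′; 9 + 14.61333/60 = 9.2435556
  N → positive
  Lon: 120 + 6/60 + 18.94/3600 = 120.1052611
  W ⇒ negate
Point 4:
  Lat: 33′ + 5.49″ = 33.09150′; 76 + 33.09150/60 = 76.5515250
  S → negative
  Lon: 2′ + 20″ = 2.33333′; 42 + 2.33333/60 = 42.0388889
  E → positive
Point 5:
  Lat: degrees = first 2 digits = 0, minutes = 10.6012; 0 + 10.6012/60 = 0.1766867
  N → positive
  Longitude: degrees = first 3 digits = 136, minutes = 32.92225; 136 + 32.92225/60 = 136.5487042
  W → negative
Point 6:
  Latitude: 85 + 30.621/60 = 85.5103500
  S → negative
  Lon: 44.648′ = 0.744133°; total 139.7441333
  hemisphere W, so the sign is −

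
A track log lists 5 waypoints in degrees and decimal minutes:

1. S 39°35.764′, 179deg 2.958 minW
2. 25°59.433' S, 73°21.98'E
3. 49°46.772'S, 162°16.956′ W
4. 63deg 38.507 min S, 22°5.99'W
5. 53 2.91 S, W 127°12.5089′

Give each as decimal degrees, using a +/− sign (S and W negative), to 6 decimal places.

1. -39.596067, -179.049300
2. -25.990550, 73.366333
3. -49.779533, -162.282600
4. -63.641783, -22.099833
5. -53.048500, -127.208482

Point 1:
  Lat: 39 + 35.764/60 = 39.5960667
  hemisphere S, so the sign is −
  λ: 179 + 2.958/60 = 179.0493000
  W ⇒ negate
Point 2:
  Lat: 25 + 59.433/60 = 25.9905500
  hemisphere S, so the sign is −
  λ: 21.98′ = 0.366333°; total 73.3663333
  E → positive
Point 3:
  Lat: 49 + 46.772/60 = 49.7795333
  S → negative
  Longitude: 16.956′ = 0.282600°; total 162.2826000
  hemisphere W, so the sign is −
Point 4:
  φ: 38.507′ = 0.641783°; total 63.6417833
  S ⇒ negate
  λ: 22 + 5.99/60 = 22.0998333
  hemisphere W, so the sign is −
Point 5:
  φ: 53 + 2.91/60 = 53.0485000
  S → negative
  Longitude: 12.5089′ = 0.208482°; total 127.2084817
  W ⇒ negate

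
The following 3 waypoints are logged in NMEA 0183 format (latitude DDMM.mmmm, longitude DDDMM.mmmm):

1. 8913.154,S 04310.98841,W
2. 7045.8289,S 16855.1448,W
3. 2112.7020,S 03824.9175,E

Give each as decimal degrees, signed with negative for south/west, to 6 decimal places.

1. -89.219233, -43.183140
2. -70.763815, -168.919080
3. -21.211700, 38.415292

Point 1:
  Latitude: degrees = first 2 digits = 89, minutes = 13.154; 89 + 13.154/60 = 89.2192333
  S → negative
  λ: split at 3 digits → 043° and 10.98841′; 43 + 10.98841/60 = 43.1831402
  hemisphere W, so the sign is −
Point 2:
  φ: degrees = first 2 digits = 70, minutes = 45.8289; 70 + 45.8289/60 = 70.7638150
  S ⇒ negate
  Lon: degrees = first 3 digits = 168, minutes = 55.1448; 168 + 55.1448/60 = 168.9190800
  W ⇒ negate
Point 3:
  Lat: degrees = first 2 digits = 21, minutes = 12.702; 21 + 12.702/60 = 21.2117000
  hemisphere S, so the sign is −
  Longitude: degrees = first 3 digits = 38, minutes = 24.9175; 38 + 24.9175/60 = 38.4152917
  E ⇒ keep positive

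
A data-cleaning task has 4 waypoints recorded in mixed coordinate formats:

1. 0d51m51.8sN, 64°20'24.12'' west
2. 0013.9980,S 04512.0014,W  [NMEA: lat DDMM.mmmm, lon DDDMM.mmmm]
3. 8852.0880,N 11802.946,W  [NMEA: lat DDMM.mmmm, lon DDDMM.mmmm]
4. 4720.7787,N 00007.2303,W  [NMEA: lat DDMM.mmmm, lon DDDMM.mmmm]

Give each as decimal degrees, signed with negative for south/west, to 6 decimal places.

Point 1:
  Latitude: 0° + 51/60 + 51.8/3600 = 0 + 0.850000 + 0.014389 = 0.8643889
  N → positive
  λ: 20′ + 24.12″ = 20.40200′; 64 + 20.40200/60 = 64.3400333
  hemisphere W, so the sign is −
Point 2:
  φ: degrees = first 2 digits = 0, minutes = 13.998; 0 + 13.998/60 = 0.2333000
  S → negative
  Lon: split at 3 digits → 045° and 12.0014′; 45 + 12.0014/60 = 45.2000233
  W → negative
Point 3:
  Lat: degrees = first 2 digits = 88, minutes = 52.088; 88 + 52.088/60 = 88.8681333
  N ⇒ keep positive
  Longitude: degrees = first 3 digits = 118, minutes = 2.946; 118 + 2.946/60 = 118.0491000
  hemisphere W, so the sign is −
Point 4:
  Latitude: split at 2 digits → 47° and 20.7787′; 47 + 20.7787/60 = 47.3463117
  N ⇒ keep positive
  Longitude: degrees = first 3 digits = 0, minutes = 7.2303; 0 + 7.2303/60 = 0.1205050
  W → negative

1. 0.864389, -64.340033
2. -0.233300, -45.200023
3. 88.868133, -118.049100
4. 47.346312, -0.120505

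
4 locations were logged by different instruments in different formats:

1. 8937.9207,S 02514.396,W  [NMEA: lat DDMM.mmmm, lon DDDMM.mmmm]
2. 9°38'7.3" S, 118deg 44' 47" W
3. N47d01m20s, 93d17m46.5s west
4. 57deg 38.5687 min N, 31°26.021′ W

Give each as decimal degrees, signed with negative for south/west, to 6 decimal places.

1. -89.632012, -25.239933
2. -9.635361, -118.746389
3. 47.022222, -93.296250
4. 57.642812, -31.433683

Point 1:
  Lat: split at 2 digits → 89° and 37.9207′; 89 + 37.9207/60 = 89.6320117
  S → negative
  λ: degrees = first 3 digits = 25, minutes = 14.396; 25 + 14.396/60 = 25.2399333
  W ⇒ negate
Point 2:
  Lat: 9 + 38/60 + 7.3/3600 = 9.6353611
  S → negative
  Longitude: 118° + 44/60 + 47/3600 = 118 + 0.733333 + 0.013056 = 118.7463889
  W → negative
Point 3:
  Latitude: 47° + 1/60 + 20/3600 = 47 + 0.016667 + 0.005556 = 47.0222222
  N ⇒ keep positive
  Lon: 93° + 17/60 + 46.5/3600 = 93 + 0.283333 + 0.012917 = 93.2962500
  W ⇒ negate
Point 4:
  Latitude: 38.5687′ = 0.642812°; total 57.6428117
  N → positive
  Lon: 26.021′ = 0.433683°; total 31.4336833
  W → negative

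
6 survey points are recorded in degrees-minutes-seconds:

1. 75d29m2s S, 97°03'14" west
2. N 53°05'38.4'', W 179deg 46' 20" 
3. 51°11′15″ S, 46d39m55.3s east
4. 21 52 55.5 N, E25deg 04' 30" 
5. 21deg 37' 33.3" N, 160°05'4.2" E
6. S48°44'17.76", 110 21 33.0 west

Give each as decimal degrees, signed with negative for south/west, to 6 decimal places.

1. -75.483889, -97.053889
2. 53.094000, -179.772222
3. -51.187500, 46.665361
4. 21.882083, 25.075000
5. 21.625917, 160.084500
6. -48.738267, -110.359167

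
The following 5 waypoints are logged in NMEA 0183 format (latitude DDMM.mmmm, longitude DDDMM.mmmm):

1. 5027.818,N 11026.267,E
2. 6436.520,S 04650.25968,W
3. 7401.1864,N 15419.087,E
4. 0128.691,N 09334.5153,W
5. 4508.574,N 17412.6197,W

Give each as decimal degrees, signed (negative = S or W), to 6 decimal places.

Point 1:
  Latitude: degrees = first 2 digits = 50, minutes = 27.818; 50 + 27.818/60 = 50.4636333
  N ⇒ keep positive
  Longitude: split at 3 digits → 110° and 26.267′; 110 + 26.267/60 = 110.4377833
  E ⇒ keep positive
Point 2:
  Latitude: split at 2 digits → 64° and 36.52′; 64 + 36.52/60 = 64.6086667
  S ⇒ negate
  λ: degrees = first 3 digits = 46, minutes = 50.25968; 46 + 50.25968/60 = 46.8376613
  W ⇒ negate
Point 3:
  φ: degrees = first 2 digits = 74, minutes = 1.1864; 74 + 1.1864/60 = 74.0197733
  N ⇒ keep positive
  Lon: degrees = first 3 digits = 154, minutes = 19.087; 154 + 19.087/60 = 154.3181167
  E → positive
Point 4:
  φ: degrees = first 2 digits = 1, minutes = 28.691; 1 + 28.691/60 = 1.4781833
  N ⇒ keep positive
  Longitude: split at 3 digits → 093° and 34.5153′; 93 + 34.5153/60 = 93.5752550
  hemisphere W, so the sign is −
Point 5:
  Lat: degrees = first 2 digits = 45, minutes = 8.574; 45 + 8.574/60 = 45.1429000
  N → positive
  λ: split at 3 digits → 174° and 12.6197′; 174 + 12.6197/60 = 174.2103283
  W ⇒ negate

1. 50.463633, 110.437783
2. -64.608667, -46.837661
3. 74.019773, 154.318117
4. 1.478183, -93.575255
5. 45.142900, -174.210328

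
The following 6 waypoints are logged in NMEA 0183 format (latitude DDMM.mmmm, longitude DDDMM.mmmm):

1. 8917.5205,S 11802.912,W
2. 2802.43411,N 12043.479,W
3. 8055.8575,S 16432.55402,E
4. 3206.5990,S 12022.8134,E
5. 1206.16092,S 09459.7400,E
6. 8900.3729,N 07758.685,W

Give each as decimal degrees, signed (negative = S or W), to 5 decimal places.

1. -89.29201, -118.04853
2. 28.04057, -120.72465
3. -80.93096, 164.54257
4. -32.10998, 120.38022
5. -12.10268, 94.99567
6. 89.00622, -77.97808

Point 1:
  φ: split at 2 digits → 89° and 17.5205′; 89 + 17.5205/60 = 89.292008
  S ⇒ negate
  Longitude: degrees = first 3 digits = 118, minutes = 2.912; 118 + 2.912/60 = 118.048533
  hemisphere W, so the sign is −
Point 2:
  Lat: degrees = first 2 digits = 28, minutes = 2.43411; 28 + 2.43411/60 = 28.040569
  N ⇒ keep positive
  Longitude: degrees = first 3 digits = 120, minutes = 43.479; 120 + 43.479/60 = 120.724650
  W → negative
Point 3:
  Latitude: degrees = first 2 digits = 80, minutes = 55.8575; 80 + 55.8575/60 = 80.930958
  S ⇒ negate
  λ: degrees = first 3 digits = 164, minutes = 32.55402; 164 + 32.55402/60 = 164.542567
  E → positive
Point 4:
  φ: split at 2 digits → 32° and 6.599′; 32 + 6.599/60 = 32.109983
  S → negative
  Lon: degrees = first 3 digits = 120, minutes = 22.8134; 120 + 22.8134/60 = 120.380223
  E → positive
Point 5:
  Latitude: degrees = first 2 digits = 12, minutes = 6.16092; 12 + 6.16092/60 = 12.102682
  S ⇒ negate
  Longitude: split at 3 digits → 094° and 59.74′; 94 + 59.74/60 = 94.995667
  E ⇒ keep positive
Point 6:
  Lat: degrees = first 2 digits = 89, minutes = 0.3729; 89 + 0.3729/60 = 89.006215
  N ⇒ keep positive
  Longitude: degrees = first 3 digits = 77, minutes = 58.685; 77 + 58.685/60 = 77.978083
  W → negative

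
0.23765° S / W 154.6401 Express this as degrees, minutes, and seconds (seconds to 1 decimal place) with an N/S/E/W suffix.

φ: whole degrees 0; 14.25900′ → 14′ and 15.540″
λ: whole degrees 154; 38.40600′ → 38′ and 24.360″

0°14′15.5″ S, 154°38′24.4″ W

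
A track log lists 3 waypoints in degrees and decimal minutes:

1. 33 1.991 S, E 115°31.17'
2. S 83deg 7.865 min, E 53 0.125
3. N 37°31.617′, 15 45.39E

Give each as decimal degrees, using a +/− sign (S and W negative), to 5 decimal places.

Point 1:
  φ: 1.991′ = 0.033183°; total 33.033183
  S → negative
  λ: 115 + 31.17/60 = 115.519500
  E ⇒ keep positive
Point 2:
  Latitude: 83 + 7.865/60 = 83.131083
  hemisphere S, so the sign is −
  Longitude: 53 + 0.125/60 = 53.002083
  E ⇒ keep positive
Point 3:
  Latitude: 37 + 31.617/60 = 37.526950
  N ⇒ keep positive
  Lon: 45.39′ = 0.756500°; total 15.756500
  E ⇒ keep positive

1. -33.03318, 115.51950
2. -83.13108, 53.00208
3. 37.52695, 15.75650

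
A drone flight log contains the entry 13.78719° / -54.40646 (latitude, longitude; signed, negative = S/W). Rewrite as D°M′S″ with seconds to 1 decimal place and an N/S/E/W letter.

Lat: 0.787190° → 47.23140′; 0.23140 × 60 = 13.884″
Longitude is negative → W; |value| = 54.406460
Lon: whole degrees 54; 24.38760′ → 24′ and 23.256″

13°47′13.9″ N, 54°24′23.3″ W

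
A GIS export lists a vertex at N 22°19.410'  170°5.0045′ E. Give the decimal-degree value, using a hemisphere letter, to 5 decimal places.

22.32350° N, 170.08341° E

Lat: 22 + 19.41/60 = 22.323500
Lon: 5.0045′ = 0.083408°; total 170.083408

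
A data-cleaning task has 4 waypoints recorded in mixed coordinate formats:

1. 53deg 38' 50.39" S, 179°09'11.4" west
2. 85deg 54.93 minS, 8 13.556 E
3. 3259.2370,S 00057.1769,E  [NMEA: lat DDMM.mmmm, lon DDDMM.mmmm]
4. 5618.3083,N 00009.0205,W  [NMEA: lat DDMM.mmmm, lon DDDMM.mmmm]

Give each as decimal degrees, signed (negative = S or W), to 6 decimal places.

Point 1:
  Latitude: 38′ + 50.39″ = 38.83983′; 53 + 38.83983/60 = 53.6473306
  S ⇒ negate
  λ: 9′ + 11.4″ = 9.19000′; 179 + 9.19000/60 = 179.1531667
  hemisphere W, so the sign is −
Point 2:
  Latitude: 85 + 54.93/60 = 85.9155000
  S → negative
  Longitude: 13.556′ = 0.225933°; total 8.2259333
  E → positive
Point 3:
  φ: split at 2 digits → 32° and 59.237′; 32 + 59.237/60 = 32.9872833
  S → negative
  Lon: split at 3 digits → 000° and 57.1769′; 0 + 57.1769/60 = 0.9529483
  E ⇒ keep positive
Point 4:
  φ: degrees = first 2 digits = 56, minutes = 18.3083; 56 + 18.3083/60 = 56.3051383
  N ⇒ keep positive
  λ: degrees = first 3 digits = 0, minutes = 9.0205; 0 + 9.0205/60 = 0.1503417
  hemisphere W, so the sign is −

1. -53.647331, -179.153167
2. -85.915500, 8.225933
3. -32.987283, 0.952948
4. 56.305138, -0.150342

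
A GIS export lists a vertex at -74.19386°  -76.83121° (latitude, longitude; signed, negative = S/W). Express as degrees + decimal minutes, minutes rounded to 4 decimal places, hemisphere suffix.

Latitude is negative → S; |value| = 74.193860
φ: minutes = (74.193860 − 74) × 60 = 11.631600
Longitude is negative → W; |value| = 76.831210
λ: fractional part 0.831210 → 49.872600 minutes

74° 11.6316′ S, 76° 49.8726′ W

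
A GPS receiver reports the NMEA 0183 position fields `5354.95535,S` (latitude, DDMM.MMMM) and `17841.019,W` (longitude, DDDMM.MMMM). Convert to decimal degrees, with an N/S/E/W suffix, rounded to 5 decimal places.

53.91592° S, 178.68365° W

φ: split at 2 digits → 53° and 54.95535′; 53 + 54.95535/60 = 53.915923
λ: degrees = first 3 digits = 178, minutes = 41.019; 178 + 41.019/60 = 178.683650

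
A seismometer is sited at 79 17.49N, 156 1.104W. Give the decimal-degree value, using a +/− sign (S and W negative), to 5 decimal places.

φ: 17.49′ = 0.291500°; total 79.291500
N ⇒ keep positive
λ: 1.104′ = 0.018400°; total 156.018400
hemisphere W, so the sign is −

79.29150, -156.01840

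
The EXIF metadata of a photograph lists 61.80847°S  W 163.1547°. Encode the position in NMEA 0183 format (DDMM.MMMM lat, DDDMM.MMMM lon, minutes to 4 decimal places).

φ: fractional part 0.808470 → 48.508200 minutes
Longitude: fractional part 0.154700 → 9.282000 minutes

6148.5082,S / 16309.2820,W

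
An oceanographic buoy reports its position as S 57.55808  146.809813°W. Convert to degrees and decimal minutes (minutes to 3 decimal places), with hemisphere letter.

57° 33.485′ S, 146° 48.589′ W

Latitude: 57° + 0.558080 × 60 = 57° 33.48480′
Lon: 146° + 0.809813 × 60 = 146° 48.58878′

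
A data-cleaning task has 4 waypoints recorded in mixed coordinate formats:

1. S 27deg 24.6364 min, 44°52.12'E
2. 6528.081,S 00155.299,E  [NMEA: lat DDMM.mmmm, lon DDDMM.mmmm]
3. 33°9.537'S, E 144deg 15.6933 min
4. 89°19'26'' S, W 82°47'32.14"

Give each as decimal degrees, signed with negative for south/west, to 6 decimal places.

1. -27.410607, 44.868667
2. -65.468017, 1.921650
3. -33.158950, 144.261555
4. -89.323889, -82.792261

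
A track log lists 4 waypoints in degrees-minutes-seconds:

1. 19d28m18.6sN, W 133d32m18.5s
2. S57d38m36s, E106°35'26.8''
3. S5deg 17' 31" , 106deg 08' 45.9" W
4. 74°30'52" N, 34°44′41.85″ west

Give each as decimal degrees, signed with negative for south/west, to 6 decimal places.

1. 19.471833, -133.538472
2. -57.643333, 106.590778
3. -5.291944, -106.146083
4. 74.514444, -34.744958

Point 1:
  φ: 19° + 28/60 + 18.6/3600 = 19 + 0.466667 + 0.005167 = 19.4718333
  N → positive
  λ: 133 + 32/60 + 18.5/3600 = 133.5384722
  hemisphere W, so the sign is −
Point 2:
  Latitude: 57 + 38/60 + 36/3600 = 57.6433333
  S ⇒ negate
  λ: 106 + 35/60 + 26.8/3600 = 106.5907778
  E ⇒ keep positive
Point 3:
  Latitude: 5° + 17/60 + 31/3600 = 5 + 0.283333 + 0.008611 = 5.2919444
  S ⇒ negate
  Longitude: 106° + 8/60 + 45.9/3600 = 106 + 0.133333 + 0.012750 = 106.1460833
  hemisphere W, so the sign is −
Point 4:
  Latitude: 30′ + 52″ = 30.86667′; 74 + 30.86667/60 = 74.5144444
  N → positive
  Lon: 34 + 44/60 + 41.85/3600 = 34.7449583
  hemisphere W, so the sign is −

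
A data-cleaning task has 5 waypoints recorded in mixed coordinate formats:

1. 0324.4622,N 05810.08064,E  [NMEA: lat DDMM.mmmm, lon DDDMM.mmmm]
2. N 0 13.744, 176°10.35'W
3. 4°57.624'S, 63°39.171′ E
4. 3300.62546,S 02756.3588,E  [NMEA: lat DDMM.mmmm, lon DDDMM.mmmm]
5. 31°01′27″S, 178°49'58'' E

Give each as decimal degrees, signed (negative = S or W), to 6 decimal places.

1. 3.407703, 58.168011
2. 0.229067, -176.172500
3. -4.960400, 63.652850
4. -33.010424, 27.939313
5. -31.024167, 178.832778

Point 1:
  Latitude: degrees = first 2 digits = 3, minutes = 24.4622; 3 + 24.4622/60 = 3.4077033
  N → positive
  Lon: degrees = first 3 digits = 58, minutes = 10.08064; 58 + 10.08064/60 = 58.1680107
  E → positive
Point 2:
  Latitude: 13.744′ = 0.229067°; total 0.2290667
  N ⇒ keep positive
  λ: 176 + 10.35/60 = 176.1725000
  W ⇒ negate
Point 3:
  Latitude: 57.624′ = 0.960400°; total 4.9604000
  S → negative
  Longitude: 63 + 39.171/60 = 63.6528500
  E → positive
Point 4:
  Latitude: degrees = first 2 digits = 33, minutes = 0.62546; 33 + 0.62546/60 = 33.0104243
  hemisphere S, so the sign is −
  Longitude: degrees = first 3 digits = 27, minutes = 56.3588; 27 + 56.3588/60 = 27.9393133
  E → positive
Point 5:
  Lat: 31 + 1/60 + 27/3600 = 31.0241667
  S ⇒ negate
  Lon: 49′ + 58″ = 49.96667′; 178 + 49.96667/60 = 178.8327778
  E ⇒ keep positive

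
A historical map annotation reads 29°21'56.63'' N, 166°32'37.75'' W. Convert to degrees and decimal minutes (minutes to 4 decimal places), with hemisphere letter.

29° 21.9438′ N, 166° 32.6292′ W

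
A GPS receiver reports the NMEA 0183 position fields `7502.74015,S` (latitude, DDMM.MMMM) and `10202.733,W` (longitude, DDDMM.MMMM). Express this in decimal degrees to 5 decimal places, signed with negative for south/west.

Latitude: degrees = first 2 digits = 75, minutes = 2.74015; 75 + 2.74015/60 = 75.045669
S → negative
λ: degrees = first 3 digits = 102, minutes = 2.733; 102 + 2.733/60 = 102.045550
hemisphere W, so the sign is −

-75.04567, -102.04555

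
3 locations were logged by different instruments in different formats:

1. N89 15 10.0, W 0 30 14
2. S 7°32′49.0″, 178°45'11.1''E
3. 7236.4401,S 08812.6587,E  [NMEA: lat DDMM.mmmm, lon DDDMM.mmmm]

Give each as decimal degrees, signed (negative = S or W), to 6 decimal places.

1. 89.252778, -0.503889
2. -7.546944, 178.753083
3. -72.607335, 88.210978

Point 1:
  Latitude: 15′ + 10″ = 15.16667′; 89 + 15.16667/60 = 89.2527778
  N → positive
  Longitude: 0° + 30/60 + 14/3600 = 0 + 0.500000 + 0.003889 = 0.5038889
  hemisphere W, so the sign is −
Point 2:
  Lat: 7° + 32/60 + 49/3600 = 7 + 0.533333 + 0.013611 = 7.5469444
  S → negative
  Longitude: 45′ + 11.1″ = 45.18500′; 178 + 45.18500/60 = 178.7530833
  E → positive
Point 3:
  Lat: degrees = first 2 digits = 72, minutes = 36.4401; 72 + 36.4401/60 = 72.6073350
  S ⇒ negate
  Longitude: split at 3 digits → 088° and 12.6587′; 88 + 12.6587/60 = 88.2109783
  E ⇒ keep positive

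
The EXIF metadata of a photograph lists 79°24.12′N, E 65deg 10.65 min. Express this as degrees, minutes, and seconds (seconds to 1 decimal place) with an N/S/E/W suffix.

79°24′7.2″ N, 65°10′39.0″ E

φ: fractional minutes 0.12000 × 60 = 7.200″
Longitude: 10.65000′ → 10′ and 0.65000 × 60 = 39.000″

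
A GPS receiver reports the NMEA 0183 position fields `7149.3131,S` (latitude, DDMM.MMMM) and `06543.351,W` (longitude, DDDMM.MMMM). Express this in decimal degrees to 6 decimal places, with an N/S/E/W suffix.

φ: split at 2 digits → 71° and 49.3131′; 71 + 49.3131/60 = 71.8218850
Longitude: split at 3 digits → 065° and 43.351′; 65 + 43.351/60 = 65.7225167

71.821885° S, 65.722517° W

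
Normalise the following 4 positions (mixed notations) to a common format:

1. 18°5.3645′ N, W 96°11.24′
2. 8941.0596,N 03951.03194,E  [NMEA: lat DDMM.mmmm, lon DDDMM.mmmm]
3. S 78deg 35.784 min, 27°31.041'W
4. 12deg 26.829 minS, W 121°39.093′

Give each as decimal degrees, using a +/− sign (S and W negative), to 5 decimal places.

1. 18.08941, -96.18733
2. 89.68433, 39.85053
3. -78.59640, -27.51735
4. -12.44715, -121.65155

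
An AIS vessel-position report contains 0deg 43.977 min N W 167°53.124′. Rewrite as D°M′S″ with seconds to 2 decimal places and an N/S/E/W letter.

φ: fractional minutes 0.97700 × 60 = 58.6200″
Longitude: 53.12400′ → 53′ and 0.12400 × 60 = 7.4400″

0°43′58.62″ N, 167°53′7.44″ W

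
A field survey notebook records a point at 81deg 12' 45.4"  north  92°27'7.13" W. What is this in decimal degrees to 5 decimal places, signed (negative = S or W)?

81.21261, -92.45198

Latitude: 81 + 12/60 + 45.4/3600 = 81.212611
N ⇒ keep positive
Lon: 92° + 27/60 + 7.13/3600 = 92 + 0.450000 + 0.001981 = 92.451981
hemisphere W, so the sign is −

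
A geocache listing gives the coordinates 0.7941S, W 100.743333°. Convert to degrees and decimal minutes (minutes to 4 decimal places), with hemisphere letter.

0° 47.6460′ S, 100° 44.6000′ W

Lat: fractional part 0.794100 → 47.646000 minutes
λ: fractional part 0.743333 → 44.599980 minutes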